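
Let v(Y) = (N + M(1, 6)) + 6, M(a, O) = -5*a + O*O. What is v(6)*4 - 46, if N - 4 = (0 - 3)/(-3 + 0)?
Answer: 122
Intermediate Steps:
N = 5 (N = 4 + (0 - 3)/(-3 + 0) = 4 - 3/(-3) = 4 - 3*(-⅓) = 4 + 1 = 5)
M(a, O) = O² - 5*a (M(a, O) = -5*a + O² = O² - 5*a)
v(Y) = 42 (v(Y) = (5 + (6² - 5*1)) + 6 = (5 + (36 - 5)) + 6 = (5 + 31) + 6 = 36 + 6 = 42)
v(6)*4 - 46 = 42*4 - 46 = 168 - 46 = 122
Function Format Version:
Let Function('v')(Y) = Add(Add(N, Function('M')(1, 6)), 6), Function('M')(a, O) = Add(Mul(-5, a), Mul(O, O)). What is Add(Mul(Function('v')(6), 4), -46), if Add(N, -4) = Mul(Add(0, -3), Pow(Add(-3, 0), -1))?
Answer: 122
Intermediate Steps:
N = 5 (N = Add(4, Mul(Add(0, -3), Pow(Add(-3, 0), -1))) = Add(4, Mul(-3, Pow(-3, -1))) = Add(4, Mul(-3, Rational(-1, 3))) = Add(4, 1) = 5)
Function('M')(a, O) = Add(Pow(O, 2), Mul(-5, a)) (Function('M')(a, O) = Add(Mul(-5, a), Pow(O, 2)) = Add(Pow(O, 2), Mul(-5, a)))
Function('v')(Y) = 42 (Function('v')(Y) = Add(Add(5, Add(Pow(6, 2), Mul(-5, 1))), 6) = Add(Add(5, Add(36, -5)), 6) = Add(Add(5, 31), 6) = Add(36, 6) = 42)
Add(Mul(Function('v')(6), 4), -46) = Add(Mul(42, 4), -46) = Add(168, -46) = 122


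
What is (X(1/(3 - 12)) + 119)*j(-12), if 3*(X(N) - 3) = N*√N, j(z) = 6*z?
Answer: -8784 + 8*I/9 ≈ -8784.0 + 0.88889*I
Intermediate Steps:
X(N) = 3 + N^(3/2)/3 (X(N) = 3 + (N*√N)/3 = 3 + N^(3/2)/3)
(X(1/(3 - 12)) + 119)*j(-12) = ((3 + (1/(3 - 12))^(3/2)/3) + 119)*(6*(-12)) = ((3 + (1/(-9))^(3/2)/3) + 119)*(-72) = ((3 + (-⅑)^(3/2)/3) + 119)*(-72) = ((3 + (-I/27)/3) + 119)*(-72) = ((3 - I/81) + 119)*(-72) = (122 - I/81)*(-72) = -8784 + 8*I/9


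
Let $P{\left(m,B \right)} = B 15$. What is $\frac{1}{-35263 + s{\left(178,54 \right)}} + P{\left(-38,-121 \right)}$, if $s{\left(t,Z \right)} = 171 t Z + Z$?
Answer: $- \frac{2919324044}{1608443} \approx -1815.0$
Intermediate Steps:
$s{\left(t,Z \right)} = Z + 171 Z t$ ($s{\left(t,Z \right)} = 171 Z t + Z = Z + 171 Z t$)
$P{\left(m,B \right)} = 15 B$
$\frac{1}{-35263 + s{\left(178,54 \right)}} + P{\left(-38,-121 \right)} = \frac{1}{-35263 + 54 \left(1 + 171 \cdot 178\right)} + 15 \left(-121\right) = \frac{1}{-35263 + 54 \left(1 + 30438\right)} - 1815 = \frac{1}{-35263 + 54 \cdot 30439} - 1815 = \frac{1}{-35263 + 1643706} - 1815 = \frac{1}{1608443} - 1815 = - \frac{2919324044}{1608443}$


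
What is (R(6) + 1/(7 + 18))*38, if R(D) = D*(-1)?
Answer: -5662/25 ≈ -226.48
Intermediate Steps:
R(D) = -D
(R(6) + 1/(7 + 18))*38 = (-1*6 + 1/(7 + 18))*38 = (-6 + 1/25)*38 = -149/25*38 = -5662/25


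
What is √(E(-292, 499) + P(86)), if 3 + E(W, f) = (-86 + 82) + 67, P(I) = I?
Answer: √146 ≈ 12.083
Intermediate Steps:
E(W, f) = 60 (E(W, f) = -3 + ((-86 + 82) + 67) = -3 + (-4 + 67) = -3 + 63 = 60)
√(E(-292, 499) + P(86)) = √(60 + 86) = √146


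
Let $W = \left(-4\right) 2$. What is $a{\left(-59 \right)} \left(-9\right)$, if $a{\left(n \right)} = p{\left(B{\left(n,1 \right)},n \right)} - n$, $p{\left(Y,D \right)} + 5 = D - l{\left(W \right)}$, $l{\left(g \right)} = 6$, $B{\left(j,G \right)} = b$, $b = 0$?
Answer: $99$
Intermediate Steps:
$W = -8$
$B{\left(j,G \right)} = 0$
$p{\left(Y,D \right)} = -11 + D$ ($p{\left(Y,D \right)} = -5 + \left(D - 6\right) = -5 + \left(-6 + D\right) = -11 + D$)
$a{\left(n \right)} = -11$ ($a{\left(n \right)} = \left(-11 + n\right) - n = -11$)
$a{\left(-59 \right)} \left(-9\right) = \left(-11\right) \left(-9\right) = 99$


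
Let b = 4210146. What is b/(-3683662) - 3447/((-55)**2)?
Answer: -12716637282/5571538775 ≈ -2.2824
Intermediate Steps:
b/(-3683662) - 3447/((-55)**2) = 4210146/(-3683662) - 3447/((-55)**2) = 4210146*(-1/3683662) - 3447/3025 = -2105073/1841831 - 3447*1/3025 = -2105073/1841831 - 3447/3025 = -12716637282/5571538775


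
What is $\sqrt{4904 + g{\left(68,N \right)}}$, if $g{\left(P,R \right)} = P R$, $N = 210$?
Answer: $4 \sqrt{1199} \approx 138.51$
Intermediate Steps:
$\sqrt{4904 + g{\left(68,N \right)}} = \sqrt{4904 + 68 \cdot 210} = \sqrt{4904 + 14280} = \sqrt{19184} = 4 \sqrt{1199}$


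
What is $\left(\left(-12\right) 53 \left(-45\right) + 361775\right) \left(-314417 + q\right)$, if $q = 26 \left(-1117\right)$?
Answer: $-134084676305$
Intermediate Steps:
$q = -29042$
$\left(\left(-12\right) 53 \left(-45\right) + 361775\right) \left(-314417 + q\right) = \left(\left(-12\right) 53 \left(-45\right) + 361775\right) \left(-314417 - 29042\right) = \left(\left(-636\right) \left(-45\right) + 361775\right) \left(-343459\right) = \left(28620 + 361775\right) \left(-343459\right) = 390395 \left(-343459\right) = -134084676305$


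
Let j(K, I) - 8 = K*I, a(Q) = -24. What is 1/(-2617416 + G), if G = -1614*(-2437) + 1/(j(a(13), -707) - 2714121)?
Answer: 2697145/3549178499789 ≈ 7.5993e-7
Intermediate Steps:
j(K, I) = 8 + I*K (j(K, I) = 8 + K*I = 8 + I*K)
G = 10608728977109/2697145 (G = -1614*(-2437) + 1/((8 - 707*(-24)) - 2714121) = 3933318 + 1/((8 + 16968) - 2714121) = 3933318 + 1/(16976 - 2714121) = 3933318 + 1/(-2697145) = 3933318 - 1/2697145 = 10608728977109/2697145 ≈ 3.9333e+6)
1/(-2617416 + G) = 1/(-2617416 + 10608728977109/2697145) = 1/(3549178499789/2697145) = 2697145/3549178499789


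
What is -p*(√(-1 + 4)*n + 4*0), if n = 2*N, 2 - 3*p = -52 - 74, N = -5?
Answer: 1280*√3/3 ≈ 739.01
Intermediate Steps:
p = 128/3 (p = ⅔ - (-52 - 74)/3 = ⅔ - ⅓*(-126) = ⅔ + 42 = 128/3 ≈ 42.667)
n = -10 (n = 2*(-5) = -10)
-p*(√(-1 + 4)*n + 4*0) = -128*(√(-1 + 4)*(-10) + 4*0)/3 = -128*(√3*(-10) + 0)/3 = -128*(-10*√3 + 0)/3 = -128*(-10*√3)/3 = -(-1280)*√3/3 = 1280*√3/3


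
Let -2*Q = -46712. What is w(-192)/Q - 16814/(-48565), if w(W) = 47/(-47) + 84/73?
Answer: 28668202447/82802742220 ≈ 0.34622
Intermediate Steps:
w(W) = 11/73 (w(W) = 47*(-1/47) + 84*(1/73) = -1 + 84/73 = 11/73)
Q = 23356 (Q = -½*(-46712) = 23356)
w(-192)/Q - 16814/(-48565) = (11/73)/23356 - 16814/(-48565) = (11/73)*(1/23356) - 16814*(-1/48565) = 11/1704988 + 16814/48565 = 28668202447/82802742220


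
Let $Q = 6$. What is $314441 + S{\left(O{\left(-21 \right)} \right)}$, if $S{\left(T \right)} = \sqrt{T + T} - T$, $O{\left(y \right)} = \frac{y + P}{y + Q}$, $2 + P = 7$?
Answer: $\frac{4716599}{15} + \frac{4 \sqrt{30}}{15} \approx 3.1444 \cdot 10^{5}$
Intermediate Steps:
$P = 5$ ($P = -2 + 7 = 5$)
$O{\left(y \right)} = \frac{5 + y}{6 + y}$ ($O{\left(y \right)} = \frac{y + 5}{y + 6} = \frac{5 + y}{6 + y}$)
$S{\left(T \right)} = - T + \sqrt{2} \sqrt{T}$ ($S{\left(T \right)} = \sqrt{2 T} - T = \sqrt{2} \sqrt{T} - T = - T + \sqrt{2} \sqrt{T}$)
$314441 + S{\left(O{\left(-21 \right)} \right)} = 314441 + \left(- \frac{5 - 21}{6 - 21} + \sqrt{2} \sqrt{\frac{5 - 21}{6 - 21}}\right) = 314441 - \left(\frac{1}{-15} \left(-16\right) - \sqrt{2} \sqrt{\frac{1}{-15} \left(-16\right)}\right) = 314441 + \left(- \frac{\left(-1\right) \left(-16\right)}{15} + \sqrt{2} \sqrt{\left(- \frac{1}{15}\right) \left(-16\right)}\right) = 314441 - \left(\frac{16}{15} - \sqrt{2} \sqrt{\frac{16}{15}}\right) = 314441 - \left(\frac{16}{15} - \sqrt{2} \frac{4 \sqrt{15}}{15}\right) = 314441 - \left(\frac{16}{15} - \frac{4 \sqrt{30}}{15}\right) = \frac{4716599}{15} + \frac{4 \sqrt{30}}{15}$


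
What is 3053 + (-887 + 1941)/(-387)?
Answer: 1180457/387 ≈ 3050.3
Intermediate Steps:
3053 + (-887 + 1941)/(-387) = 3053 + 1054*(-1/387) = 3053 - 1054/387 = 1180457/387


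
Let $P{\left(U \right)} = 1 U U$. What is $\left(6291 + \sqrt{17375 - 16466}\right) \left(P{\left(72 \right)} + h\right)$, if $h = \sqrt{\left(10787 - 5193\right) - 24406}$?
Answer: $6 \left(2097 + \sqrt{101}\right) \left(2592 + i \sqrt{4703}\right) \approx 3.2769 \cdot 10^{7} + 8.6699 \cdot 10^{5} i$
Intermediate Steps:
$P{\left(U \right)} = U^{2}$ ($P{\left(U \right)} = U U = U^{2}$)
$h = 2 i \sqrt{4703}$ ($h = \sqrt{5594 - 24406} = \sqrt{-18812} = 2 i \sqrt{4703} \approx 137.16 i$)
$\left(6291 + \sqrt{17375 - 16466}\right) \left(P{\left(72 \right)} + h\right) = \left(6291 + \sqrt{17375 - 16466}\right) \left(72^{2} + 2 i \sqrt{4703}\right) = \left(6291 + \sqrt{909}\right) \left(5184 + 2 i \sqrt{4703}\right) = \left(6291 + 3 \sqrt{101}\right) \left(5184 + 2 i \sqrt{4703}\right) = \left(5184 + 2 i \sqrt{4703}\right) \left(6291 + 3 \sqrt{101}\right)$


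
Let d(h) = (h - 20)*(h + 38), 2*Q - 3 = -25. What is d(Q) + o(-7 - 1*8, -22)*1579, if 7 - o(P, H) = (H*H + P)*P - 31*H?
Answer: 10041603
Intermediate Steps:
Q = -11 (Q = 3/2 + (1/2)*(-25) = 3/2 - 25/2 = -11)
d(h) = (-20 + h)*(38 + h)
o(P, H) = 7 + 31*H - P*(P + H**2) (o(P, H) = 7 - ((H*H + P)*P - 31*H) = 7 - ((H**2 + P)*P - 31*H) = 7 - ((P + H**2)*P - 31*H) = 7 - (P*(P + H**2) - 31*H) = 7 - (-31*H + P*(P + H**2)) = 7 + (31*H - P*(P + H**2)) = 7 + 31*H - P*(P + H**2))
d(Q) + o(-7 - 1*8, -22)*1579 = (-760 + (-11)**2 + 18*(-11)) + (7 - (-7 - 1*8)**2 + 31*(-22) - 1*(-7 - 1*8)*(-22)**2)*1579 = (-760 + 121 - 198) + (7 - (-7 - 8)**2 - 682 - 1*(-7 - 8)*484)*1579 = -837 + (7 - 1*(-15)**2 - 682 - 1*(-15)*484)*1579 = -837 + (7 - 1*225 - 682 + 7260)*1579 = -837 + (7 - 225 - 682 + 7260)*1579 = -837 + 6360*1579 = -837 + 10042440 = 10041603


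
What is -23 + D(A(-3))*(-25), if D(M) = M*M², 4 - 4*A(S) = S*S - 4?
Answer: -1447/64 ≈ -22.609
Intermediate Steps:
A(S) = 2 - S²/4 (A(S) = 1 - (S*S - 4)/4 = 1 - (S² - 4)/4 = 1 - (-4 + S²)/4 = 1 + (1 - S²/4) = 2 - S²/4)
D(M) = M³
-23 + D(A(-3))*(-25) = -23 + (2 - ¼*(-3)²)³*(-25) = -23 + (2 - ¼*9)³*(-25) = -23 + (2 - 9/4)³*(-25) = -23 + (-¼)³*(-25) = -23 - 1/64*(-25) = -23 + 25/64 = -1447/64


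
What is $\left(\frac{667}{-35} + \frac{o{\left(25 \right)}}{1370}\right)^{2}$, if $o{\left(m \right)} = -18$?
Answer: $\frac{8361639364}{22992025} \approx 363.68$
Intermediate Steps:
$\left(\frac{667}{-35} + \frac{o{\left(25 \right)}}{1370}\right)^{2} = \left(\frac{667}{-35} - \frac{18}{1370}\right)^{2} = \left(667 \left(- \frac{1}{35}\right) - \frac{9}{685}\right)^{2} = \left(- \frac{667}{35} - \frac{9}{685}\right)^{2} = \left(- \frac{91442}{4795}\right)^{2} = \frac{8361639364}{22992025}$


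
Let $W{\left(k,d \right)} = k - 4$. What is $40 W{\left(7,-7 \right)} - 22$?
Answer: $98$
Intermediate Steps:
$W{\left(k,d \right)} = -4 + k$ ($W{\left(k,d \right)} = k - 4 = -4 + k$)
$40 W{\left(7,-7 \right)} - 22 = 40 \left(-4 + 7\right) - 22 = 40 \cdot 3 - 22 = 120 - 22 = 98$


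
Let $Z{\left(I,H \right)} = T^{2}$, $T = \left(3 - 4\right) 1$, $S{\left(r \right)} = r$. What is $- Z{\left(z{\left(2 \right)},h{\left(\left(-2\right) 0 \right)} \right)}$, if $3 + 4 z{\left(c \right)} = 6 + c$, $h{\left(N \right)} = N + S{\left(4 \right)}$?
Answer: $-1$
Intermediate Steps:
$h{\left(N \right)} = 4 + N$ ($h{\left(N \right)} = N + 4 = 4 + N$)
$z{\left(c \right)} = \frac{3}{4} + \frac{c}{4}$ ($z{\left(c \right)} = - \frac{3}{4} + \frac{6 + c}{4} = - \frac{3}{4} + \left(\frac{3}{2} + \frac{c}{4}\right) = \frac{3}{4} + \frac{c}{4}$)
$T = -1$ ($T = \left(-1\right) 1 = -1$)
$Z{\left(I,H \right)} = 1$ ($Z{\left(I,H \right)} = \left(-1\right)^{2} = 1$)
$- Z{\left(z{\left(2 \right)},h{\left(\left(-2\right) 0 \right)} \right)} = \left(-1\right) 1 = -1$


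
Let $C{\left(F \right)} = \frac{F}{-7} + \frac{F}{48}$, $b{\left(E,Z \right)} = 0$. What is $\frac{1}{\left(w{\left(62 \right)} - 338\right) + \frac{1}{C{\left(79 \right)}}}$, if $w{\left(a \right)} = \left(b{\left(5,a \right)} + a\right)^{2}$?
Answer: $\frac{3239}{11355598} \approx 0.00028523$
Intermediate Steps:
$C{\left(F \right)} = - \frac{41 F}{336}$ ($C{\left(F \right)} = F \left(- \frac{1}{7}\right) + F \frac{1}{48} = - \frac{F}{7} + \frac{F}{48} = - \frac{41 F}{336}$)
$w{\left(a \right)} = a^{2}$ ($w{\left(a \right)} = \left(0 + a\right)^{2} = a^{2}$)
$\frac{1}{\left(w{\left(62 \right)} - 338\right) + \frac{1}{C{\left(79 \right)}}} = \frac{1}{\left(62^{2} - 338\right) + \frac{1}{\left(- \frac{41}{336}\right) 79}} = \frac{1}{\left(3844 + \left(-629 + 291\right)\right) + \frac{1}{- \frac{3239}{336}}} = \frac{1}{\left(3844 - 338\right) - \frac{336}{3239}} = \frac{1}{3506 - \frac{336}{3239}} = \frac{1}{\frac{11355598}{3239}} = \frac{3239}{11355598}$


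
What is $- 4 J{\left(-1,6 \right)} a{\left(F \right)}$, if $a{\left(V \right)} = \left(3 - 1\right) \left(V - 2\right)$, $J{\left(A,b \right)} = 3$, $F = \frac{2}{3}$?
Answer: $32$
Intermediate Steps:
$F = \frac{2}{3}$ ($F = 2 \cdot \frac{1}{3} = \frac{2}{3} \approx 0.66667$)
$a{\left(V \right)} = -4 + 2 V$ ($a{\left(V \right)} = 2 \left(-2 + V\right) = -4 + 2 V$)
$- 4 J{\left(-1,6 \right)} a{\left(F \right)} = \left(-4\right) 3 \left(-4 + 2 \cdot \frac{2}{3}\right) = - 12 \left(-4 + \frac{4}{3}\right) = \left(-12\right) \left(- \frac{8}{3}\right) = 32$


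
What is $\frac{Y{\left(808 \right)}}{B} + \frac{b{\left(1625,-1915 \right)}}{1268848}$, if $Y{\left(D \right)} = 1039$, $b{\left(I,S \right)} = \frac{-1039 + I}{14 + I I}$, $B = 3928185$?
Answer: $\frac{580207337804903}{2193609484308213720} \approx 0.0002645$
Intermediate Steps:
$b{\left(I,S \right)} = \frac{-1039 + I}{14 + I^{2}}$
$\frac{Y{\left(808 \right)}}{B} + \frac{b{\left(1625,-1915 \right)}}{1268848} = \frac{1039}{3928185} + \frac{\frac{1}{14 + 1625^{2}} \left(-1039 + 1625\right)}{1268848} = 1039 \cdot \frac{1}{3928185} + \frac{1}{14 + 2640625} \cdot 586 \cdot \frac{1}{1268848} = \frac{1039}{3928185} + \frac{1}{2640639} \cdot 586 \cdot \frac{1}{1268848} = \frac{1039}{3928185} + \frac{586}{2640639} \cdot \frac{1}{1268848} = \frac{1039}{3928185} + \frac{293}{1675284756936} = \frac{580207337804903}{2193609484308213720}$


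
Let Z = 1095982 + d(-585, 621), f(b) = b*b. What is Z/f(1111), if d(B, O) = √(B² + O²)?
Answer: 1095982/1234321 + 9*√8986/1234321 ≈ 0.88861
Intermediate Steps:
f(b) = b²
Z = 1095982 + 9*√8986 (Z = 1095982 + √((-585)² + 621²) = 1095982 + √(342225 + 385641) = 1095982 + √727866 = 1095982 + 9*√8986 ≈ 1.0968e+6)
Z/f(1111) = (1095982 + 9*√8986)/(1111²) = (1095982 + 9*√8986)/1234321 = (1095982 + 9*√8986)*(1/1234321) = 1095982/1234321 + 9*√8986/1234321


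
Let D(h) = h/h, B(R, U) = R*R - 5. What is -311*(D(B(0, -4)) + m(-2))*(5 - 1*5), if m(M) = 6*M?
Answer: 0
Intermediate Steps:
B(R, U) = -5 + R² (B(R, U) = R² - 5 = -5 + R²)
D(h) = 1
-311*(D(B(0, -4)) + m(-2))*(5 - 1*5) = -311*(1 + 6*(-2))*(5 - 1*5) = -311*(1 - 12)*(5 - 5) = -(-3421)*0 = -311*0 = 0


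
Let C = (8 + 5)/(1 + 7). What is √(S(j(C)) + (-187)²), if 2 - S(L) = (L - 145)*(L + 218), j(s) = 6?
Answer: √66107 ≈ 257.11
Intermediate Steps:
C = 13/8 ≈ 1.6250
S(L) = 2 - (-145 + L)*(218 + L) (S(L) = 2 - (L - 145)*(L + 218) = 2 - (-145 + L)*(218 + L))
√(S(j(C)) + (-187)²) = √((31612 - 1*6² - 73*6) + (-187)²) = √((31612 - 1*36 - 438) + 34969) = √((31612 - 36 - 438) + 34969) = √(31138 + 34969) = √66107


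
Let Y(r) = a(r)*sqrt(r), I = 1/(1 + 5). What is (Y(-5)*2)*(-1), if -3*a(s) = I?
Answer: I*sqrt(5)/9 ≈ 0.24845*I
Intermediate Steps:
I = 1/6 ≈ 0.16667
a(s) = -1/18 (a(s) = -1/3*1/6 = -1/18)
Y(r) = -sqrt(r)/18
(Y(-5)*2)*(-1) = (-I*sqrt(5)/18*2)*(-1) = -I*sqrt(5)/9*(-1) = I*sqrt(5)/9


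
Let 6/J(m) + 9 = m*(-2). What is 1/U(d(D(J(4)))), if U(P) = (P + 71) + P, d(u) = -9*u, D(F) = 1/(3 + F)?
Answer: 5/321 ≈ 0.015576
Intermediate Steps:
J(m) = 6/(-9 - 2*m) (J(m) = 6/(-9 + m*(-2)) = 6/(-9 - 2*m))
U(P) = 71 + 2*P (U(P) = (71 + P) + P = 71 + 2*P)
1/U(d(D(J(4)))) = 1/(71 + 2*(-9/(3 - 6/(9 + 2*4)))) = 1/(71 + 2*(-9/(3 - 6/(9 + 8)))) = 1/(71 + 2*(-9/(3 - 6/17))) = 1/(71 + 2*(-9/45/17)) = 1/(71 + 2*(-9*17/45)) = 1/(71 + 2*(-17/5)) = 1/(71 - 34/5) = 1/(321/5) = 5/321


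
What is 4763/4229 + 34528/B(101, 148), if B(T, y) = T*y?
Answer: 54304059/15803773 ≈ 3.4361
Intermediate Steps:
4763/4229 + 34528/B(101, 148) = 4763/4229 + 34528/((101*148)) = 4763*(1/4229) + 34528/14948 = 4763/4229 + 34528*(1/14948) = 4763/4229 + 8632/3737 = 54304059/15803773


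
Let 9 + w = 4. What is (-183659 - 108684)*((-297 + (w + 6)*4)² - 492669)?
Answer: 118930979260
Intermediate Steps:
w = -5 (w = -9 + 4 = -5)
(-183659 - 108684)*((-297 + (w + 6)*4)² - 492669) = (-183659 - 108684)*((-297 + (-5 + 6)*4)² - 492669) = -292343*((-297 + 1*4)² - 492669) = -292343*((-297 + 4)² - 492669) = -292343*((-293)² - 492669) = -292343*(85849 - 492669) = -292343*(-406820) = 118930979260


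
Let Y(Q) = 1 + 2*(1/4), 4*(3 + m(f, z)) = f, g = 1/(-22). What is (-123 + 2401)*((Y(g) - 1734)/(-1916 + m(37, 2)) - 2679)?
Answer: -46603212378/7639 ≈ -6.1007e+6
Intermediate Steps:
g = -1/22 ≈ -0.045455
m(f, z) = -3 + f/4
Y(Q) = 3/2 (Y(Q) = 1 + 2*(1*(1/4)) = 1 + 2*(1/4) = 1 + 1/2 = 3/2)
(-123 + 2401)*((Y(g) - 1734)/(-1916 + m(37, 2)) - 2679) = (-123 + 2401)*((3/2 - 1734)/(-1916 + (-3 + (1/4)*37)) - 2679) = 2278*(-3465/(2*(-1916 + (-3 + 37/4))) - 2679) = 2278*(-3465/(2*(-1916 + 25/4)) - 2679) = 2278*(-3465/(2*(-7639/4)) - 2679) = 2278*(-3465/2*(-4/7639) - 2679) = 2278*(6930/7639 - 2679) = 2278*(-20457951/7639) = -46603212378/7639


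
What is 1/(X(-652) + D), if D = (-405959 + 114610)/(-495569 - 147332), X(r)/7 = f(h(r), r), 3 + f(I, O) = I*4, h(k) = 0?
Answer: -642901/13209572 ≈ -0.048669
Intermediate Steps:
f(I, O) = -3 + 4*I (f(I, O) = -3 + I*4 = -3 + 4*I)
X(r) = -21 (X(r) = 7*(-3 + 4*0) = 7*(-3 + 0) = 7*(-3) = -21)
D = 291349/642901 (D = -291349/(-642901) = -291349*(-1/642901) = 291349/642901 ≈ 0.45318)
1/(X(-652) + D) = 1/(-21 + 291349/642901) = 1/(-13209572/642901) = -642901/13209572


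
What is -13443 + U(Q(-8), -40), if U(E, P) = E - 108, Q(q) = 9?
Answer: -13542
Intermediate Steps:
U(E, P) = -108 + E
-13443 + U(Q(-8), -40) = -13443 + (-108 + 9) = -13443 - 99 = -13542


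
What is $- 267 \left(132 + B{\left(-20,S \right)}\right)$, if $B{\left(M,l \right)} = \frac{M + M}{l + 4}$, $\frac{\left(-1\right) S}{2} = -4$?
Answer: $-34354$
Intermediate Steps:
$S = 8$ ($S = \left(-2\right) \left(-4\right) = 8$)
$B{\left(M,l \right)} = \frac{2 M}{4 + l}$
$- 267 \left(132 + B{\left(-20,S \right)}\right) = - 267 \left(132 + 2 \left(-20\right) \frac{1}{4 + 8}\right) = - 267 \left(132 + 2 \left(-20\right) \frac{1}{12}\right) = - 267 \left(132 - \frac{10}{3}\right) = \left(-267\right) \frac{386}{3} = -34354$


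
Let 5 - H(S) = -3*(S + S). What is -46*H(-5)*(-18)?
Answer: -20700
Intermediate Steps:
H(S) = 5 + 6*S (H(S) = 5 - (-3)*(S + S) = 5 - (-3)*2*S = 5 - (-6)*S = 5 + 6*S)
-46*H(-5)*(-18) = -46*(5 + 6*(-5))*(-18) = -46*(5 - 30)*(-18) = -46*(-25)*(-18) = 1150*(-18) = -20700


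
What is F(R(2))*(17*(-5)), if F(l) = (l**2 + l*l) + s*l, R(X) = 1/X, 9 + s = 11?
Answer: -255/2 ≈ -127.50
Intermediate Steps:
s = 2 (s = -9 + 11 = 2)
F(l) = 2*l + 2*l**2 (F(l) = (l**2 + l*l) + 2*l = (l**2 + l**2) + 2*l = 2*l**2 + 2*l = 2*l + 2*l**2)
F(R(2))*(17*(-5)) = (2*(1 + 1/2)/2)*(17*(-5)) = (2*(1/2)*(1 + 1/2))*(-85) = (2*(1/2)*(3/2))*(-85) = (3/2)*(-85) = -255/2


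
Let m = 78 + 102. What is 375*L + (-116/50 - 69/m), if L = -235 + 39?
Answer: -22050811/300 ≈ -73503.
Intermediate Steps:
m = 180
L = -196
375*L + (-116/50 - 69/m) = 375*(-196) + (-116/50 - 69/180) = -73500 + (-116*1/50 - 69*1/180) = -73500 + (-58/25 - 23/60) = -73500 - 811/300 = -22050811/300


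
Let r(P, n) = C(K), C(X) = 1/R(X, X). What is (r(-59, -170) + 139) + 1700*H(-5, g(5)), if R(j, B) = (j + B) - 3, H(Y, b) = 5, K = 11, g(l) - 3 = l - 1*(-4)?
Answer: 164142/19 ≈ 8639.0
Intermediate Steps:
g(l) = 7 + l (g(l) = 3 + (l - 1*(-4)) = 3 + (l + 4) = 3 + (4 + l) = 7 + l)
R(j, B) = -3 + B + j (R(j, B) = (B + j) - 3 = -3 + B + j)
C(X) = 1/(-3 + 2*X) (C(X) = 1/(-3 + X + X) = 1/(-3 + 2*X))
r(P, n) = 1/19 (r(P, n) = 1/(-3 + 2*11) = 1/(-3 + 22) = 1/19)
(r(-59, -170) + 139) + 1700*H(-5, g(5)) = (1/19 + 139) + 1700*5 = 2642/19 + 8500 = 164142/19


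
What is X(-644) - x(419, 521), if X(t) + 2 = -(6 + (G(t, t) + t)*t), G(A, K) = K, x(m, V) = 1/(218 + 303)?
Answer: -432159081/521 ≈ -8.2948e+5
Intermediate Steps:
x(m, V) = 1/521
X(t) = -8 - 2*t**2 (X(t) = -2 - (6 + (t + t)*t) = -2 - (6 + (2*t)*t) = -2 - (6 + 2*t**2) = -2 + (-6 - 2*t**2) = -8 - 2*t**2)
X(-644) - x(419, 521) = (-8 - 2*(-644)**2) - 1*1/521 = (-8 - 2*414736) - 1/521 = (-8 - 829472) - 1/521 = -829480 - 1/521 = -432159081/521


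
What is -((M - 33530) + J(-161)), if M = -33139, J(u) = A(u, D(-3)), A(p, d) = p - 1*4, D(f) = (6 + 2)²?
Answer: 66834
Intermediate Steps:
D(f) = 64 (D(f) = 8² = 64)
A(p, d) = -4 + p (A(p, d) = p - 4 = -4 + p)
J(u) = -4 + u
-((M - 33530) + J(-161)) = -((-33139 - 33530) + (-4 - 161)) = -(-66669 - 165) = -1*(-66834) = 66834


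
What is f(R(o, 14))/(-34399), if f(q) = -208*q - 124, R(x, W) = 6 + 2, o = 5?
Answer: 1788/34399 ≈ 0.051978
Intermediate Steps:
R(x, W) = 8
f(q) = -124 - 208*q
f(R(o, 14))/(-34399) = (-124 - 208*8)/(-34399) = (-124 - 1664)*(-1/34399) = -1788*(-1/34399) = 1788/34399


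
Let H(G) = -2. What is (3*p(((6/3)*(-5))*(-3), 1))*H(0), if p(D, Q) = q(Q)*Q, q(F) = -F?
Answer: 6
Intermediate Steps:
p(D, Q) = -Q² (p(D, Q) = (-Q)*Q = -Q²)
(3*p(((6/3)*(-5))*(-3), 1))*H(0) = (3*(-1*1²))*(-2) = (3*(-1*1))*(-2) = (3*(-1))*(-2) = -3*(-2) = 6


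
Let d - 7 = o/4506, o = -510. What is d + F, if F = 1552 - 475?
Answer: 813999/751 ≈ 1083.9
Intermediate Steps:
F = 1077
d = 5172/751 (d = 7 - 510/4506 = 7 - 510*1/4506 = 7 - 85/751 = 5172/751 ≈ 6.8868)
d + F = 5172/751 + 1077 = 813999/751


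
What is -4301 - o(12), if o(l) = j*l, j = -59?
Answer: -3593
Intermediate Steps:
o(l) = -59*l
-4301 - o(12) = -4301 - (-59)*12 = -4301 - 1*(-708) = -4301 + 708 = -3593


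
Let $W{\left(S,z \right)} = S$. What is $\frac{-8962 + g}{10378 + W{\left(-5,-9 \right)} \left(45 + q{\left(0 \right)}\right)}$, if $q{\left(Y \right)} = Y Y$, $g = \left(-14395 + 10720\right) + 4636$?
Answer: $- \frac{8001}{10153} \approx -0.78804$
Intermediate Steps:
$g = 961$ ($g = -3675 + 4636 = 961$)
$q{\left(Y \right)} = Y^{2}$
$\frac{-8962 + g}{10378 + W{\left(-5,-9 \right)} \left(45 + q{\left(0 \right)}\right)} = \frac{-8962 + 961}{10378 - 5 \left(45 + 0^{2}\right)} = - \frac{8001}{10378 - 5 \left(45 + 0\right)} = - \frac{8001}{10378 - 225} = - \frac{8001}{10153}$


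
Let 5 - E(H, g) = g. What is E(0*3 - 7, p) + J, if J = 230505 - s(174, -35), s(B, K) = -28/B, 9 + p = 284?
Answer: 20030459/87 ≈ 2.3024e+5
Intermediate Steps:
p = 275 (p = -9 + 284 = 275)
E(H, g) = 5 - g
J = 20053949/87 (J = 230505 - (-28)/174 = 230505 - 1*(-14/87) = 230505 + 14/87 = 20053949/87 ≈ 2.3051e+5)
E(0*3 - 7, p) + J = (5 - 1*275) + 20053949/87 = (5 - 275) + 20053949/87 = -270 + 20053949/87 = 20030459/87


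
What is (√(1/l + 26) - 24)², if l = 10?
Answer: 6021/10 - 72*√290/5 ≈ 356.88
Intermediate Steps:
(√(1/l + 26) - 24)² = (√(1/10 + 26) - 24)² = (√(⅒ + 26) - 24)² = (√(261/10) - 24)² = (3*√290/10 - 24)² = (-24 + 3*√290/10)²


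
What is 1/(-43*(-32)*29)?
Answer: 1/39904 ≈ 2.5060e-5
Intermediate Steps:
1/(-43*(-32)*29) = 1/(1376*29) = 1/39904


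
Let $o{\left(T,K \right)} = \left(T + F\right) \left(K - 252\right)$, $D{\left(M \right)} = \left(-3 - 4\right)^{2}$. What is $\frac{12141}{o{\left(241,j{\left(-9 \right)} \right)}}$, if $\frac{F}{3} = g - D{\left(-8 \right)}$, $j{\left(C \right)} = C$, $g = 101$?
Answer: $- \frac{1349}{11513} \approx -0.11717$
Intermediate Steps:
$D{\left(M \right)} = 49$ ($D{\left(M \right)} = \left(-7\right)^{2} = 49$)
$F = 156$ ($F = 3 \left(101 - 49\right) = 3 \cdot 52 = 156$)
$o{\left(T,K \right)} = \left(-252 + K\right) \left(156 + T\right)$ ($o{\left(T,K \right)} = \left(T + 156\right) \left(K - 252\right) = \left(156 + T\right) \left(-252 + K\right) = \left(-252 + K\right) \left(156 + T\right)$)
$\frac{12141}{o{\left(241,j{\left(-9 \right)} \right)}} = \frac{12141}{-39312 - 60732 + 156 \left(-9\right) - 2169} = \frac{12141}{-39312 - 60732 - 1404 - 2169} = \frac{12141}{-103617} = 12141 \left(- \frac{1}{103617}\right) = - \frac{1349}{11513}$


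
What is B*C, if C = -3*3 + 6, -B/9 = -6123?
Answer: -165321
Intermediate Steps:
B = 55107 (B = -9*(-6123) = 55107)
C = -3 (C = -9 + 6 = -3)
B*C = 55107*(-3) = -165321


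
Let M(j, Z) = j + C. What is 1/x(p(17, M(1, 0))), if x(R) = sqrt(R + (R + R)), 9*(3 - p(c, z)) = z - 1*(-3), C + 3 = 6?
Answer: sqrt(15)/10 ≈ 0.38730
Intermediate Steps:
C = 3 (C = -3 + 6 = 3)
M(j, Z) = 3 + j (M(j, Z) = j + 3 = 3 + j)
p(c, z) = 8/3 - z/9 (p(c, z) = 3 - (z - 1*(-3))/9 = 3 - (z + 3)/9 = 3 - (3 + z)/9 = 3 + (-1/3 - z/9) = 8/3 - z/9)
x(R) = sqrt(3)*sqrt(R) (x(R) = sqrt(R + 2*R) = sqrt(3*R) = sqrt(3)*sqrt(R))
1/x(p(17, M(1, 0))) = 1/(sqrt(3)*sqrt(8/3 - (3 + 1)/9)) = 1/(sqrt(3)*sqrt(8/3 - 1/9*4)) = 1/(sqrt(3)*sqrt(8/3 - 4/9)) = 1/(sqrt(3)*sqrt(20/9)) = 1/(sqrt(3)*(2*sqrt(5)/3)) = 1/(2*sqrt(15)/3) = sqrt(15)/10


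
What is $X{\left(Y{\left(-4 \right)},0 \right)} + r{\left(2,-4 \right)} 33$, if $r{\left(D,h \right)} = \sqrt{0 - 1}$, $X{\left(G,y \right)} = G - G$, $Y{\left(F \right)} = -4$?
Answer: $33 i \approx 33.0 i$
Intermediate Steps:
$X{\left(G,y \right)} = 0$
$r{\left(D,h \right)} = i$ ($r{\left(D,h \right)} = \sqrt{-1} = i$)
$X{\left(Y{\left(-4 \right)},0 \right)} + r{\left(2,-4 \right)} 33 = 0 + i 33 = 0 + 33 i = 33 i$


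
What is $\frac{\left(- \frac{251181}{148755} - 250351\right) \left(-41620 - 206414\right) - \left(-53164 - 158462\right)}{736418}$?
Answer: $\frac{1539519799972659}{18257643265} \approx 84322.0$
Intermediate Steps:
$\frac{\left(- \frac{251181}{148755} - 250351\right) \left(-41620 - 206414\right) - \left(-53164 - 158462\right)}{736418} = \left(\left(\left(-251181\right) \frac{1}{148755} - 250351\right) \left(-248034\right) - \left(-53164 - 158462\right)\right) \frac{1}{736418} = \left(\left(- \frac{83727}{49585} - 250351\right) \left(-248034\right) - -211626\right) \frac{1}{736418} = \left(\left(- \frac{12413738062}{49585}\right) \left(-248034\right) + 211626\right) \frac{1}{736418} = \left(\frac{3079029106470108}{49585} + 211626\right) \frac{1}{736418} = \frac{3079039599945318}{49585} \cdot \frac{1}{736418} = \frac{1539519799972659}{18257643265}$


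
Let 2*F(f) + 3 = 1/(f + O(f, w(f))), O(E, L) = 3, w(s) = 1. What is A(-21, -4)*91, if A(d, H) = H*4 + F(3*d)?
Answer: -191191/120 ≈ -1593.3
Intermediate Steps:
F(f) = -3/2 + 1/(2*(3 + f)) (F(f) = -3/2 + 1/(2*(f + 3)) = -3/2 + 1/(2*(3 + f)))
A(d, H) = 4*H + (-8 - 9*d)/(2*(3 + 3*d)) (A(d, H) = H*4 + (-8 - 9*d)/(2*(3 + 3*d)) = 4*H + (-8 - 9*d)/(2*(3 + 3*d)))
A(-21, -4)*91 = ((-8 - 9*(-21) + 24*(-4)*(1 - 21))/(6*(1 - 21)))*91 = ((1/6)*(-8 + 189 + 24*(-4)*(-20))/(-20))*91 = ((1/6)*(-1/20)*(-8 + 189 + 1920))*91 = ((1/6)*(-1/20)*2101)*91 = -2101/120*91 = -191191/120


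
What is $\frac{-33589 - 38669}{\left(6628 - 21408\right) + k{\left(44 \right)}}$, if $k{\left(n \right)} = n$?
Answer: $\frac{12043}{2456} \approx 4.9035$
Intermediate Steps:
$\frac{-33589 - 38669}{\left(6628 - 21408\right) + k{\left(44 \right)}} = \frac{-33589 - 38669}{\left(6628 - 21408\right) + 44} = - \frac{72258}{-14780 + 44} = - \frac{72258}{-14736} = \left(-72258\right) \left(- \frac{1}{14736}\right) = \frac{12043}{2456}$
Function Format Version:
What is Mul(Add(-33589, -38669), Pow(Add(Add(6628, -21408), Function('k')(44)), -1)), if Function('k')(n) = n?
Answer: Rational(12043, 2456) ≈ 4.9035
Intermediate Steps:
Mul(Add(-33589, -38669), Pow(Add(Add(6628, -21408), Function('k')(44)), -1)) = Mul(Add(-33589, -38669), Pow(Add(Add(6628, -21408), 44), -1)) = Mul(-72258, Pow(Add(-14780, 44), -1)) = Mul(-72258, Pow(-14736, -1)) = Mul(-72258, Rational(-1, 14736)) = Rational(12043, 2456)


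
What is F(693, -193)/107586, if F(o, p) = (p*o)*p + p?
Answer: 12906682/53793 ≈ 239.93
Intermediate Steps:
F(o, p) = p + o*p² (F(o, p) = (o*p)*p + p = o*p² + p = p + o*p²)
F(693, -193)/107586 = -193*(1 + 693*(-193))/107586 = -193*(1 - 133749)*(1/107586) = -193*(-133748)*(1/107586) = 25813364*(1/107586) = 12906682/53793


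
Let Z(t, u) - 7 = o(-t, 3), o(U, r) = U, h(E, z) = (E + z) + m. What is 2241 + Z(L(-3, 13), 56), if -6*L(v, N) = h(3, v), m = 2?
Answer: 6745/3 ≈ 2248.3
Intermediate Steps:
h(E, z) = 2 + E + z (h(E, z) = (E + z) + 2 = 2 + E + z)
L(v, N) = -5/6 - v/6 (L(v, N) = -(2 + 3 + v)/6 = -(5 + v)/6 = -5/6 - v/6)
Z(t, u) = 7 - t
2241 + Z(L(-3, 13), 56) = 2241 + (7 - (-5/6 - 1/6*(-3))) = 2241 + (7 - (-5/6 + 1/2)) = 2241 + (7 - 1*(-1/3)) = 2241 + (7 + 1/3) = 2241 + 22/3 = 6745/3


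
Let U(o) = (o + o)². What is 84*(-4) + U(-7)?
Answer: -140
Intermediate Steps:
U(o) = 4*o² (U(o) = (2*o)² = 4*o²)
84*(-4) + U(-7) = 84*(-4) + 4*(-7)² = -336 + 4*49 = -336 + 196 = -140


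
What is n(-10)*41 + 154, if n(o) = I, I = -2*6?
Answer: -338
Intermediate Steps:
I = -12
n(o) = -12
n(-10)*41 + 154 = -12*41 + 154 = -492 + 154 = -338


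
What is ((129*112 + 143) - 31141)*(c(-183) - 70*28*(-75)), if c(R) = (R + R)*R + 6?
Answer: -3541435200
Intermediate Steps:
c(R) = 6 + 2*R**2 (c(R) = (2*R)*R + 6 = 2*R**2 + 6 = 6 + 2*R**2)
((129*112 + 143) - 31141)*(c(-183) - 70*28*(-75)) = ((129*112 + 143) - 31141)*((6 + 2*(-183)**2) - 70*28*(-75)) = ((14448 + 143) - 31141)*((6 + 2*33489) - 1960*(-75)) = (14591 - 31141)*((6 + 66978) + 147000) = -16550*(66984 + 147000) = -16550*213984 = -3541435200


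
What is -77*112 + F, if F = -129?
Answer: -8753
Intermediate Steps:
-77*112 + F = -77*112 - 129 = -8624 - 129 = -8753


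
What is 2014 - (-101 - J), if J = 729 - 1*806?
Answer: 2038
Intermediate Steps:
J = -77 (J = 729 - 806 = -77)
2014 - (-101 - J) = 2014 - (-101 - 1*(-77)) = 2014 - (-101 + 77) = 2014 - 1*(-24) = 2014 + 24 = 2038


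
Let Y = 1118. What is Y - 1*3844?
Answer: -2726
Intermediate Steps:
Y - 1*3844 = 1118 - 1*3844 = 1118 - 3844 = -2726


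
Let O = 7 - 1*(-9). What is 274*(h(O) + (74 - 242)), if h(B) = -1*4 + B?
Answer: -42744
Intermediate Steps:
O = 16 (O = 7 + 9 = 16)
h(B) = -4 + B
274*(h(O) + (74 - 242)) = 274*((-4 + 16) + (74 - 242)) = 274*(12 - 168) = 274*(-156) = -42744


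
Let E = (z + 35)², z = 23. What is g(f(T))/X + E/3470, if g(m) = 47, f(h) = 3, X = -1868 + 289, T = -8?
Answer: 2574333/2739565 ≈ 0.93969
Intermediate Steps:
X = -1579
E = 3364 (E = (23 + 35)² = 58² = 3364)
g(f(T))/X + E/3470 = 47/(-1579) + 3364/3470 = 47*(-1/1579) + 3364*(1/3470) = -47/1579 + 1682/1735 = 2574333/2739565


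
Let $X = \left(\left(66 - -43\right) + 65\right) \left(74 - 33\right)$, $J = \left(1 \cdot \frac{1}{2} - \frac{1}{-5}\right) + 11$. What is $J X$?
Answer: $\frac{417339}{5} \approx 83468.0$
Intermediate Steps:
$J = \frac{117}{10}$ ($J = \left(1 \cdot \frac{1}{2} - - \frac{1}{5}\right) + 11 = \left(\frac{1}{2} + \frac{1}{5}\right) + 11 = \frac{7}{10} + 11 = \frac{117}{10} \approx 11.7$)
$X = 7134$ ($X = \left(\left(66 + 43\right) + 65\right) 41 = \left(109 + 65\right) 41 = 174 \cdot 41 = 7134$)
$J X = \frac{117}{10} \cdot 7134 = \frac{417339}{5}$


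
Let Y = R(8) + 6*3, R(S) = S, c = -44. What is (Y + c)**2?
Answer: 324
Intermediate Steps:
Y = 26 (Y = 8 + 6*3 = 8 + 18 = 26)
(Y + c)**2 = (26 - 44)**2 = (-18)**2 = 324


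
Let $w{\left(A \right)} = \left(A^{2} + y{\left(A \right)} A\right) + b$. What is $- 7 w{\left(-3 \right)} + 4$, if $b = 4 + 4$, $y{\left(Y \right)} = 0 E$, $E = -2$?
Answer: $-115$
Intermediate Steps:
$y{\left(Y \right)} = 0$ ($y{\left(Y \right)} = 0 \left(-2\right) = 0$)
$b = 8$
$w{\left(A \right)} = 8 + A^{2}$ ($w{\left(A \right)} = \left(A^{2} + 0 A\right) + 8 = \left(A^{2} + 0\right) + 8 = A^{2} + 8 = 8 + A^{2}$)
$- 7 w{\left(-3 \right)} + 4 = - 7 \left(8 + \left(-3\right)^{2}\right) + 4 = - 7 \left(8 + 9\right) + 4 = \left(-7\right) 17 + 4 = -119 + 4 = -115$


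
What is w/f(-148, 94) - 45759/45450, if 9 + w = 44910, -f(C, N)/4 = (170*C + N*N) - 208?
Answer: -164200117/500919600 ≈ -0.32780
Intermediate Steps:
f(C, N) = 832 - 680*C - 4*N² (f(C, N) = -4*((170*C + N*N) - 208) = -4*((170*C + N²) - 208) = -4*((N² + 170*C) - 208) = -4*(-208 + N² + 170*C) = 832 - 680*C - 4*N²)
w = 44901 (w = -9 + 44910 = 44901)
w/f(-148, 94) - 45759/45450 = 44901/(832 - 680*(-148) - 4*94²) - 45759/45450 = 44901/(832 + 100640 - 4*8836) - 45759*1/45450 = 44901/(832 + 100640 - 35344) - 15253/15150 = 44901/66128 - 15253/15150 = -164200117/500919600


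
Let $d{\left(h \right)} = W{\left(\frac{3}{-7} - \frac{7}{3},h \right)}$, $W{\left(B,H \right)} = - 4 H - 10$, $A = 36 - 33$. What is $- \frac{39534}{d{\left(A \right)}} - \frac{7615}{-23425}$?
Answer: $\frac{8420468}{4685} \approx 1797.3$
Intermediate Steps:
$A = 3$ ($A = 36 - 33 = 3$)
$W{\left(B,H \right)} = -10 - 4 H$
$d{\left(h \right)} = -10 - 4 h$
$- \frac{39534}{d{\left(A \right)}} - \frac{7615}{-23425} = - \frac{39534}{-10 - 12} - \frac{7615}{-23425} = - \frac{39534}{-10 - 12} - - \frac{1523}{4685} = - \frac{39534}{-22} + \frac{1523}{4685} = \left(-39534\right) \left(- \frac{1}{22}\right) + \frac{1523}{4685} = 1797 + \frac{1523}{4685} = \frac{8420468}{4685}$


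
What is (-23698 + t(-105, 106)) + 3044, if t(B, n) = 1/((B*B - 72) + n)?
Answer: -228412585/11059 ≈ -20654.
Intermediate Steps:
t(B, n) = 1/(-72 + n + B**2) (t(B, n) = 1/((B**2 - 72) + n) = 1/((-72 + B**2) + n) = 1/(-72 + n + B**2))
(-23698 + t(-105, 106)) + 3044 = (-23698 + 1/(-72 + 106 + (-105)**2)) + 3044 = (-23698 + 1/(-72 + 106 + 11025)) + 3044 = (-23698 + 1/11059) + 3044 = -262076181/11059 + 3044 = -228412585/11059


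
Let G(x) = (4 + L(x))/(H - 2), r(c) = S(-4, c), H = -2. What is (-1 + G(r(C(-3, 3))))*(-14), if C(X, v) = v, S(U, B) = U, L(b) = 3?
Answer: 77/2 ≈ 38.500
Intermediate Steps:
r(c) = -4
G(x) = -7/4 (G(x) = (4 + 3)/(-2 - 2) = 7/(-4) = 7*(-1/4) = -7/4)
(-1 + G(r(C(-3, 3))))*(-14) = (-1 - 7/4)*(-14) = -11/4*(-14) = 77/2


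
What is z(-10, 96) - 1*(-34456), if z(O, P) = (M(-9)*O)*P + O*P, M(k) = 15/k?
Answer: 35096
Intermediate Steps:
z(O, P) = -2*O*P/3 (z(O, P) = ((15/(-9))*O)*P + O*P = ((15*(-1/9))*O)*P + O*P = (-5*O/3)*P + O*P = -5*O*P/3 + O*P = -2*O*P/3)
z(-10, 96) - 1*(-34456) = -2/3*(-10)*96 - 1*(-34456) = 640 + 34456 = 35096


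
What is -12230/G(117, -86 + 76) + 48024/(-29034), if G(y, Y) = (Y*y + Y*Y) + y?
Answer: 17184386/1537189 ≈ 11.179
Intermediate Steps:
G(y, Y) = y + Y**2 + Y*y (G(y, Y) = (Y*y + Y**2) + y = (Y**2 + Y*y) + y = y + Y**2 + Y*y)
-12230/G(117, -86 + 76) + 48024/(-29034) = -12230/(117 + (-86 + 76)**2 + (-86 + 76)*117) + 48024/(-29034) = -12230/(117 + (-10)**2 - 10*117) + 48024*(-1/29034) = -12230/(117 + 100 - 1170) - 2668/1613 = -12230/(-953) - 2668/1613 = -12230*(-1/953) - 2668/1613 = 12230/953 - 2668/1613 = 17184386/1537189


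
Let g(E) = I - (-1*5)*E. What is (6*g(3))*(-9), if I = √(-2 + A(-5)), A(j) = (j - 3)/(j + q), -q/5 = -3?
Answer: -810 - 54*I*√70/5 ≈ -810.0 - 90.359*I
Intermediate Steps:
q = 15 (q = -5*(-3) = 15)
A(j) = (-3 + j)/(15 + j) (A(j) = (j - 3)/(j + 15) = (-3 + j)/(15 + j))
I = I*√70/5 (I = √(-2 + (-3 - 5)/(15 - 5)) = √(-2 - 8/10) = √(-2 + (⅒)*(-8)) = √(-2 - ⅘) = √(-14/5) = I*√70/5 ≈ 1.6733*I)
g(E) = 5*E + I*√70/5 (g(E) = I*√70/5 - (-1*5)*E = I*√70/5 - (-5)*E = I*√70/5 + 5*E = 5*E + I*√70/5)
(6*g(3))*(-9) = (6*(5*3 + I*√70/5))*(-9) = (6*(15 + I*√70/5))*(-9) = (90 + 6*I*√70/5)*(-9) = -810 - 54*I*√70/5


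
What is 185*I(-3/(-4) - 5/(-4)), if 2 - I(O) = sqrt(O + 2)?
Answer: 0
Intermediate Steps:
I(O) = 2 - sqrt(2 + O) (I(O) = 2 - sqrt(O + 2) = 2 - sqrt(2 + O))
185*I(-3/(-4) - 5/(-4)) = 185*(2 - sqrt(2 + (-3/(-4) - 5/(-4)))) = 185*(2 - sqrt(2 + (-3*(-1/4) - 5*(-1/4)))) = 185*(2 - sqrt(2 + (3/4 + 5/4))) = 185*(2 - sqrt(2 + 2)) = 185*(2 - sqrt(4)) = 185*(2 - 1*2) = 185*(2 - 2) = 185*0 = 0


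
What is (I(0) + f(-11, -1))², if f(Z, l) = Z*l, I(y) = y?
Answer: 121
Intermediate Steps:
(I(0) + f(-11, -1))² = (0 - 11*(-1))² = (0 + 11)² = 11² = 121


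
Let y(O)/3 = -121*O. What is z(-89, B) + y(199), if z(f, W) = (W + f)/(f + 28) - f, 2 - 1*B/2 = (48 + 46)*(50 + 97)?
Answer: -4373307/61 ≈ -71694.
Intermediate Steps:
B = -27632 (B = 4 - 2*(48 + 46)*(50 + 97) = 4 - 188*147 = 4 - 2*13818 = 4 - 27636 = -27632)
z(f, W) = -f + (W + f)/(28 + f) (z(f, W) = (W + f)/(28 + f) - f = -f + (W + f)/(28 + f))
y(O) = -363*O (y(O) = 3*(-121*O) = -363*O)
z(-89, B) + y(199) = (-27632 - 1*(-89)**2 - 27*(-89))/(28 - 89) - 363*199 = (-27632 - 1*7921 + 2403)/(-61) - 72237 = -(-27632 - 7921 + 2403)/61 - 72237 = -1/61*(-33150) - 72237 = 33150/61 - 72237 = -4373307/61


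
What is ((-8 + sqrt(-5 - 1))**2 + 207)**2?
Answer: 68689 - 8480*I*sqrt(6) ≈ 68689.0 - 20772.0*I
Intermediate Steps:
((-8 + sqrt(-5 - 1))**2 + 207)**2 = ((-8 + sqrt(-6))**2 + 207)**2 = ((-8 + I*sqrt(6))**2 + 207)**2 = (207 + (-8 + I*sqrt(6))**2)**2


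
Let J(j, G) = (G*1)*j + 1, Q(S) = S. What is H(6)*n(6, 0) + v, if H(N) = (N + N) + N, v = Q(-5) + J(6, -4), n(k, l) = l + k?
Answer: 80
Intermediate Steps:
n(k, l) = k + l
J(j, G) = 1 + G*j (J(j, G) = G*j + 1 = 1 + G*j)
v = -28 (v = -5 + (1 - 4*6) = -5 + (1 - 24) = -5 - 23 = -28)
H(N) = 3*N (H(N) = 2*N + N = 3*N)
H(6)*n(6, 0) + v = (3*6)*(6 + 0) - 28 = 18*6 - 28 = 108 - 28 = 80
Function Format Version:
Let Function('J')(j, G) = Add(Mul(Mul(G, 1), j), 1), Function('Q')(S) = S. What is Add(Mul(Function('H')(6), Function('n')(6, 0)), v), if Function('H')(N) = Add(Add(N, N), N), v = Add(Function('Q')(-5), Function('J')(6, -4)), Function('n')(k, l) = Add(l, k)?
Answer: 80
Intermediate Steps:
Function('n')(k, l) = Add(k, l)
Function('J')(j, G) = Add(1, Mul(G, j)) (Function('J')(j, G) = Add(Mul(G, j), 1) = Add(1, Mul(G, j)))
v = -28 (v = Add(-5, Add(1, Mul(-4, 6))) = Add(-5, Add(1, -24)) = Add(-5, -23) = -28)
Function('H')(N) = Mul(3, N) (Function('H')(N) = Add(Mul(2, N), N) = Mul(3, N))
Add(Mul(Function('H')(6), Function('n')(6, 0)), v) = Add(Mul(Mul(3, 6), Add(6, 0)), -28) = Add(Mul(18, 6), -28) = Add(108, -28) = 80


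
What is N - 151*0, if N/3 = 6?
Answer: 18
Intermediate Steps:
N = 18 (N = 3*6 = 18)
N - 151*0 = 18 - 151*0 = 18 + 0 = 18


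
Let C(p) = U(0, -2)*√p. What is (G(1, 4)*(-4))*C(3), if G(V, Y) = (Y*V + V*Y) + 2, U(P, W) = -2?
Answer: 80*√3 ≈ 138.56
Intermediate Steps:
G(V, Y) = 2 + 2*V*Y (G(V, Y) = (V*Y + V*Y) + 2 = 2*V*Y + 2 = 2 + 2*V*Y)
C(p) = -2*√p
(G(1, 4)*(-4))*C(3) = ((2 + 2*1*4)*(-4))*(-2*√3) = ((2 + 8)*(-4))*(-2*√3) = (10*(-4))*(-2*√3) = -(-80)*√3 = 80*√3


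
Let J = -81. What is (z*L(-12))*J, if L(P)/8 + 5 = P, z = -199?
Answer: -2192184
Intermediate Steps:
L(P) = -40 + 8*P
(z*L(-12))*J = -199*(-40 + 8*(-12))*(-81) = -199*(-40 - 96)*(-81) = -199*(-136)*(-81) = 27064*(-81) = -2192184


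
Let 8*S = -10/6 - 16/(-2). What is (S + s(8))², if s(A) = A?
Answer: 44521/576 ≈ 77.293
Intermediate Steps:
S = 19/24 (S = (-10/6 - 16/(-2))/8 = (-10*⅙ - 16*(-½))/8 = (-5/3 + 8)/8 = (⅛)*(19/3) = 19/24 ≈ 0.79167)
(S + s(8))² = (19/24 + 8)² = (211/24)² = 44521/576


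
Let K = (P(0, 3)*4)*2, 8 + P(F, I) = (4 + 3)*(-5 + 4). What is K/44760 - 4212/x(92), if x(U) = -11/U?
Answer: 144538981/4103 ≈ 35228.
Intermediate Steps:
P(F, I) = -15 (P(F, I) = -8 + (4 + 3)*(-5 + 4) = -8 + 7*(-1) = -8 - 7 = -15)
K = -120 (K = -15*4*2 = -60*2 = -120)
K/44760 - 4212/x(92) = -120/44760 - 4212/((-11/92)) = -120*1/44760 - 4212/((-11*1/92)) = -1/373 - 4212/(-11/92) = -1/373 - 4212*(-92/11) = -1/373 + 387504/11 = 144538981/4103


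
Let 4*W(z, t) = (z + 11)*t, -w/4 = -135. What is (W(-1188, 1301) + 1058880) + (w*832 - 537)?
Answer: 4499215/4 ≈ 1.1248e+6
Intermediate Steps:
w = 540 (w = -4*(-135) = 540)
W(z, t) = t*(11 + z)/4 (W(z, t) = ((z + 11)*t)/4 = ((11 + z)*t)/4 = (t*(11 + z))/4 = t*(11 + z)/4)
(W(-1188, 1301) + 1058880) + (w*832 - 537) = ((1/4)*1301*(11 - 1188) + 1058880) + (540*832 - 537) = ((1/4)*1301*(-1177) + 1058880) + (449280 - 537) = (-1531277/4 + 1058880) + 448743 = 2704243/4 + 448743 = 4499215/4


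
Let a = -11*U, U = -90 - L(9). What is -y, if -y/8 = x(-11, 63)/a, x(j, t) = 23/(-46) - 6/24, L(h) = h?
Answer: -2/363 ≈ -0.0055096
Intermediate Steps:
x(j, t) = -¾ (x(j, t) = 23*(-1/46) - 6*1/24 = -½ - ¼ = -¾)
U = -99 (U = -90 - 1*9 = -90 - 9 = -99)
a = 1089 (a = -11*(-99) = 1089)
y = 2/363 (y = -(-6)/1089 = -8*(-1/1452) = 2/363 ≈ 0.0055096)
-y = -1*2/363 = -2/363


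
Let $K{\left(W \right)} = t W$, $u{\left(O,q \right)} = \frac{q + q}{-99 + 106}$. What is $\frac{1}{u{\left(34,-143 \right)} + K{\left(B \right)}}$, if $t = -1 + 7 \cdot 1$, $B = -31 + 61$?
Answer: $\frac{7}{974} \approx 0.0071869$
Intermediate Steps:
$B = 30$
$t = 6$ ($t = -1 + 7 = 6$)
$u{\left(O,q \right)} = \frac{2 q}{7}$
$K{\left(W \right)} = 6 W$
$\frac{1}{u{\left(34,-143 \right)} + K{\left(B \right)}} = \frac{1}{\frac{2}{7} \left(-143\right) + 6 \cdot 30} = \frac{1}{- \frac{286}{7} + 180} = \frac{1}{\frac{974}{7}} = \frac{7}{974}$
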